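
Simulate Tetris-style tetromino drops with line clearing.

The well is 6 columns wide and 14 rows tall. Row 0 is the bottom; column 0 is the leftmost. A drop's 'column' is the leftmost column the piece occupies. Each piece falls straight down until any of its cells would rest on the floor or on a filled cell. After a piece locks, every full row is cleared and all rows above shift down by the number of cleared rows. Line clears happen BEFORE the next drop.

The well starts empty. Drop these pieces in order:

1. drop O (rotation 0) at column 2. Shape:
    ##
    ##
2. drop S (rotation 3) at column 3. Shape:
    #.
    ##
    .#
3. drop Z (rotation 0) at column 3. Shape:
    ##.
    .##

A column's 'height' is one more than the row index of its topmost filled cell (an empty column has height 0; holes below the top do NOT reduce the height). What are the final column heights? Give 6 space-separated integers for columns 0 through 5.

Drop 1: O rot0 at col 2 lands with bottom-row=0; cleared 0 line(s) (total 0); column heights now [0 0 2 2 0 0], max=2
Drop 2: S rot3 at col 3 lands with bottom-row=1; cleared 0 line(s) (total 0); column heights now [0 0 2 4 3 0], max=4
Drop 3: Z rot0 at col 3 lands with bottom-row=3; cleared 0 line(s) (total 0); column heights now [0 0 2 5 5 4], max=5

Answer: 0 0 2 5 5 4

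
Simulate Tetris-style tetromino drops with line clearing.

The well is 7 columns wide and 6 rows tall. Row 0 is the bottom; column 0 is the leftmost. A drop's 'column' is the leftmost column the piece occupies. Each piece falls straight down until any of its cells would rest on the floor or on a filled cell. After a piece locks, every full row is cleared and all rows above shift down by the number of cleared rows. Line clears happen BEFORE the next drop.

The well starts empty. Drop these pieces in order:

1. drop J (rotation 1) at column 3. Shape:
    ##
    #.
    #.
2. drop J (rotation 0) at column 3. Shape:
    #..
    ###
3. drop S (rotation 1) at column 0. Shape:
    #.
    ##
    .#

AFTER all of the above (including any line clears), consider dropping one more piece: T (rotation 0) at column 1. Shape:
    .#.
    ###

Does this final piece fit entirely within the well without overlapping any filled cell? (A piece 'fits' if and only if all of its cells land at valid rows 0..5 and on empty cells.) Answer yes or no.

Answer: no

Derivation:
Drop 1: J rot1 at col 3 lands with bottom-row=0; cleared 0 line(s) (total 0); column heights now [0 0 0 3 3 0 0], max=3
Drop 2: J rot0 at col 3 lands with bottom-row=3; cleared 0 line(s) (total 0); column heights now [0 0 0 5 4 4 0], max=5
Drop 3: S rot1 at col 0 lands with bottom-row=0; cleared 0 line(s) (total 0); column heights now [3 2 0 5 4 4 0], max=5
Test piece T rot0 at col 1 (width 3): heights before test = [3 2 0 5 4 4 0]; fits = False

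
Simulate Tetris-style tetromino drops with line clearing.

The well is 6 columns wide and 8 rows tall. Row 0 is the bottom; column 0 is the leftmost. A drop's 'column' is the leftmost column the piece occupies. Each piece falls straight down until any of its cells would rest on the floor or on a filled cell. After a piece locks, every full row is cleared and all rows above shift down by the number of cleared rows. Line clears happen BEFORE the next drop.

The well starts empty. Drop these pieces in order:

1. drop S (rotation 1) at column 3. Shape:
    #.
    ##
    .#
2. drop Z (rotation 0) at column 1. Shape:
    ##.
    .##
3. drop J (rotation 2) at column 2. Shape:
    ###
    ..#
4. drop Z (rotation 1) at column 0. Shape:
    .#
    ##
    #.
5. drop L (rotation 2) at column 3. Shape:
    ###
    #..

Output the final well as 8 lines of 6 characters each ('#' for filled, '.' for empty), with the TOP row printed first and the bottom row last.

Drop 1: S rot1 at col 3 lands with bottom-row=0; cleared 0 line(s) (total 0); column heights now [0 0 0 3 2 0], max=3
Drop 2: Z rot0 at col 1 lands with bottom-row=3; cleared 0 line(s) (total 0); column heights now [0 5 5 4 2 0], max=5
Drop 3: J rot2 at col 2 lands with bottom-row=4; cleared 0 line(s) (total 0); column heights now [0 5 6 6 6 0], max=6
Drop 4: Z rot1 at col 0 lands with bottom-row=4; cleared 0 line(s) (total 0); column heights now [6 7 6 6 6 0], max=7
Drop 5: L rot2 at col 3 lands with bottom-row=6; cleared 0 line(s) (total 0); column heights now [6 7 6 8 8 8], max=8

Answer: ...###
.#.#..
#####.
###.#.
..##..
...#..
...##.
....#.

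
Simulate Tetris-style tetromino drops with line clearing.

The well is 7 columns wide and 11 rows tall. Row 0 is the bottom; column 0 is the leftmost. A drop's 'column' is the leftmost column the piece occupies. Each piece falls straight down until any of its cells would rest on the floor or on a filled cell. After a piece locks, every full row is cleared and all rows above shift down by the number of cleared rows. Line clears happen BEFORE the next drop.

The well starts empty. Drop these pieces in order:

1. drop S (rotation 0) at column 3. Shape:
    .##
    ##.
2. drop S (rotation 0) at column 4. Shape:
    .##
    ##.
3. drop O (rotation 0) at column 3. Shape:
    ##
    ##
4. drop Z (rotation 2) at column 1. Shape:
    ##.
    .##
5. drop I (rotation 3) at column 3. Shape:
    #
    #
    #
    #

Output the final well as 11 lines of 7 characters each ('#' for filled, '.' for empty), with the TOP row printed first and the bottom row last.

Drop 1: S rot0 at col 3 lands with bottom-row=0; cleared 0 line(s) (total 0); column heights now [0 0 0 1 2 2 0], max=2
Drop 2: S rot0 at col 4 lands with bottom-row=2; cleared 0 line(s) (total 0); column heights now [0 0 0 1 3 4 4], max=4
Drop 3: O rot0 at col 3 lands with bottom-row=3; cleared 0 line(s) (total 0); column heights now [0 0 0 5 5 4 4], max=5
Drop 4: Z rot2 at col 1 lands with bottom-row=5; cleared 0 line(s) (total 0); column heights now [0 7 7 6 5 4 4], max=7
Drop 5: I rot3 at col 3 lands with bottom-row=6; cleared 0 line(s) (total 0); column heights now [0 7 7 10 5 4 4], max=10

Answer: .......
...#...
...#...
...#...
.###...
..##...
...##..
...####
....##.
....##.
...##..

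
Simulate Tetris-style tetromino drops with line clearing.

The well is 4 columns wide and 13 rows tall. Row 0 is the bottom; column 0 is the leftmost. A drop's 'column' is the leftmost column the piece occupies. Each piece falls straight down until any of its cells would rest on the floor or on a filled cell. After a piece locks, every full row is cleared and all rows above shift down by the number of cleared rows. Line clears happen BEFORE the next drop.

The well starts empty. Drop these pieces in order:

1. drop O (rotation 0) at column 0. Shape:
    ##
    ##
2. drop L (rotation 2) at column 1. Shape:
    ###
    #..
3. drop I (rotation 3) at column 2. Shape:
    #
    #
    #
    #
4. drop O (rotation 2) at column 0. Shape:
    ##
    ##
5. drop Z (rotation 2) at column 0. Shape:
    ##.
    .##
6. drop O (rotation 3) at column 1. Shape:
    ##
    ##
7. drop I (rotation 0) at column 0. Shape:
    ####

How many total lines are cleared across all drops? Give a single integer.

Answer: 1

Derivation:
Drop 1: O rot0 at col 0 lands with bottom-row=0; cleared 0 line(s) (total 0); column heights now [2 2 0 0], max=2
Drop 2: L rot2 at col 1 lands with bottom-row=2; cleared 0 line(s) (total 0); column heights now [2 4 4 4], max=4
Drop 3: I rot3 at col 2 lands with bottom-row=4; cleared 0 line(s) (total 0); column heights now [2 4 8 4], max=8
Drop 4: O rot2 at col 0 lands with bottom-row=4; cleared 0 line(s) (total 0); column heights now [6 6 8 4], max=8
Drop 5: Z rot2 at col 0 lands with bottom-row=8; cleared 0 line(s) (total 0); column heights now [10 10 9 4], max=10
Drop 6: O rot3 at col 1 lands with bottom-row=10; cleared 0 line(s) (total 0); column heights now [10 12 12 4], max=12
Drop 7: I rot0 at col 0 lands with bottom-row=12; cleared 1 line(s) (total 1); column heights now [10 12 12 4], max=12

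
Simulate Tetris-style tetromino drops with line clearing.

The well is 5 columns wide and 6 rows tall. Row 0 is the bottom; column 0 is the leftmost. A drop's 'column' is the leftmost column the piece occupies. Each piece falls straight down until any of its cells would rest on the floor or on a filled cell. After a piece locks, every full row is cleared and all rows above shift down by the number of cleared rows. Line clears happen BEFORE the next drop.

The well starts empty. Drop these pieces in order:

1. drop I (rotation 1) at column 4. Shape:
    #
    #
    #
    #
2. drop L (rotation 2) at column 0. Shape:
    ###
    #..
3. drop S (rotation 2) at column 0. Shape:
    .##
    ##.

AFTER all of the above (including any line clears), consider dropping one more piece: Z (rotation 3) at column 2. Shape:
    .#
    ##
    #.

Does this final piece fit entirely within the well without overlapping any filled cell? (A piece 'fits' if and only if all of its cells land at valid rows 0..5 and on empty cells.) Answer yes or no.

Answer: no

Derivation:
Drop 1: I rot1 at col 4 lands with bottom-row=0; cleared 0 line(s) (total 0); column heights now [0 0 0 0 4], max=4
Drop 2: L rot2 at col 0 lands with bottom-row=0; cleared 0 line(s) (total 0); column heights now [2 2 2 0 4], max=4
Drop 3: S rot2 at col 0 lands with bottom-row=2; cleared 0 line(s) (total 0); column heights now [3 4 4 0 4], max=4
Test piece Z rot3 at col 2 (width 2): heights before test = [3 4 4 0 4]; fits = False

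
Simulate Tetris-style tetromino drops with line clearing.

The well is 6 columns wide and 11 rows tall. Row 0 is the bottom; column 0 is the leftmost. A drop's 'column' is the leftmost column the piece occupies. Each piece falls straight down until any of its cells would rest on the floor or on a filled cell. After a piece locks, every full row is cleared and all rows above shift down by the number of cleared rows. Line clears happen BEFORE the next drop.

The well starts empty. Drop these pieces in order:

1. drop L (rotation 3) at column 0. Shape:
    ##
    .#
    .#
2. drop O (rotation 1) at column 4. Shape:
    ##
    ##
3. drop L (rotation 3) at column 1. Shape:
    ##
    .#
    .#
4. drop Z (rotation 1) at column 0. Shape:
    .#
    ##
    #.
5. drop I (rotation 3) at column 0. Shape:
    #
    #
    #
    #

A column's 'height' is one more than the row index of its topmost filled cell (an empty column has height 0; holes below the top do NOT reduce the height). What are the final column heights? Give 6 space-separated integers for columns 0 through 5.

Answer: 9 6 4 0 2 2

Derivation:
Drop 1: L rot3 at col 0 lands with bottom-row=0; cleared 0 line(s) (total 0); column heights now [3 3 0 0 0 0], max=3
Drop 2: O rot1 at col 4 lands with bottom-row=0; cleared 0 line(s) (total 0); column heights now [3 3 0 0 2 2], max=3
Drop 3: L rot3 at col 1 lands with bottom-row=1; cleared 0 line(s) (total 0); column heights now [3 4 4 0 2 2], max=4
Drop 4: Z rot1 at col 0 lands with bottom-row=3; cleared 0 line(s) (total 0); column heights now [5 6 4 0 2 2], max=6
Drop 5: I rot3 at col 0 lands with bottom-row=5; cleared 0 line(s) (total 0); column heights now [9 6 4 0 2 2], max=9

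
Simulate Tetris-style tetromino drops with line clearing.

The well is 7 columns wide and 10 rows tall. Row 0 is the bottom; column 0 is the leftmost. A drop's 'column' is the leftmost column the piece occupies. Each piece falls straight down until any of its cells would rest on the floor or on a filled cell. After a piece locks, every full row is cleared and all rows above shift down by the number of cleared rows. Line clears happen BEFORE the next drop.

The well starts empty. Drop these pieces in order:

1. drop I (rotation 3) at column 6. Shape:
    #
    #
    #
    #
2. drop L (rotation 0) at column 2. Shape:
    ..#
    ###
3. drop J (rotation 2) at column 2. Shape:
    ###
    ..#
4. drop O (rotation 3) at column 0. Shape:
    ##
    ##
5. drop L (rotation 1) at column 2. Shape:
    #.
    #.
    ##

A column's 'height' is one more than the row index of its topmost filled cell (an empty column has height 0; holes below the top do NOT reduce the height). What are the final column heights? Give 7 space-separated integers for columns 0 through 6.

Answer: 2 2 7 5 4 0 4

Derivation:
Drop 1: I rot3 at col 6 lands with bottom-row=0; cleared 0 line(s) (total 0); column heights now [0 0 0 0 0 0 4], max=4
Drop 2: L rot0 at col 2 lands with bottom-row=0; cleared 0 line(s) (total 0); column heights now [0 0 1 1 2 0 4], max=4
Drop 3: J rot2 at col 2 lands with bottom-row=2; cleared 0 line(s) (total 0); column heights now [0 0 4 4 4 0 4], max=4
Drop 4: O rot3 at col 0 lands with bottom-row=0; cleared 0 line(s) (total 0); column heights now [2 2 4 4 4 0 4], max=4
Drop 5: L rot1 at col 2 lands with bottom-row=4; cleared 0 line(s) (total 0); column heights now [2 2 7 5 4 0 4], max=7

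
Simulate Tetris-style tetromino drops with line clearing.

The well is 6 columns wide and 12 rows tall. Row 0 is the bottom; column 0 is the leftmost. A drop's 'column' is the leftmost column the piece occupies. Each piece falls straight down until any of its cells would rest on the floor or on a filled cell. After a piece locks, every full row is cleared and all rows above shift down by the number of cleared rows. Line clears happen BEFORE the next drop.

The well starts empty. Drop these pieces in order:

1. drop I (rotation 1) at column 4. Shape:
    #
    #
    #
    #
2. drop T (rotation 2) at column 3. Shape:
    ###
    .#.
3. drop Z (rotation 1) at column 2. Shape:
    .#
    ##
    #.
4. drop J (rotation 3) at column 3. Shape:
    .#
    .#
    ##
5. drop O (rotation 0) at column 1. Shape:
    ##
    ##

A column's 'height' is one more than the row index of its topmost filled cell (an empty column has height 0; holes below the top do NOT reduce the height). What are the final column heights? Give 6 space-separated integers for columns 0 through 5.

Drop 1: I rot1 at col 4 lands with bottom-row=0; cleared 0 line(s) (total 0); column heights now [0 0 0 0 4 0], max=4
Drop 2: T rot2 at col 3 lands with bottom-row=4; cleared 0 line(s) (total 0); column heights now [0 0 0 6 6 6], max=6
Drop 3: Z rot1 at col 2 lands with bottom-row=5; cleared 0 line(s) (total 0); column heights now [0 0 7 8 6 6], max=8
Drop 4: J rot3 at col 3 lands with bottom-row=8; cleared 0 line(s) (total 0); column heights now [0 0 7 9 11 6], max=11
Drop 5: O rot0 at col 1 lands with bottom-row=7; cleared 0 line(s) (total 0); column heights now [0 9 9 9 11 6], max=11

Answer: 0 9 9 9 11 6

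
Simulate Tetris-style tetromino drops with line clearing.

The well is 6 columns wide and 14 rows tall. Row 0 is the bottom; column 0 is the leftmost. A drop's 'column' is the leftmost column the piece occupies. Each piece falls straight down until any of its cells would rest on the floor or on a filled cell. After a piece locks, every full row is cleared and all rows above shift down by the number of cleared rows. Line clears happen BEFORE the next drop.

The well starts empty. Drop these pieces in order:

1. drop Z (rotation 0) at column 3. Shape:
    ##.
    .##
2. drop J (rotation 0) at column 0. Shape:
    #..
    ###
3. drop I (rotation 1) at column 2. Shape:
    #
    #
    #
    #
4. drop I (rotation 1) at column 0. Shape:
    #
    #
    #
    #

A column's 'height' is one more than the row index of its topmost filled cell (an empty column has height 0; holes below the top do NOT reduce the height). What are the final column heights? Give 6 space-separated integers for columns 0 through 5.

Drop 1: Z rot0 at col 3 lands with bottom-row=0; cleared 0 line(s) (total 0); column heights now [0 0 0 2 2 1], max=2
Drop 2: J rot0 at col 0 lands with bottom-row=0; cleared 0 line(s) (total 0); column heights now [2 1 1 2 2 1], max=2
Drop 3: I rot1 at col 2 lands with bottom-row=1; cleared 0 line(s) (total 0); column heights now [2 1 5 2 2 1], max=5
Drop 4: I rot1 at col 0 lands with bottom-row=2; cleared 0 line(s) (total 0); column heights now [6 1 5 2 2 1], max=6

Answer: 6 1 5 2 2 1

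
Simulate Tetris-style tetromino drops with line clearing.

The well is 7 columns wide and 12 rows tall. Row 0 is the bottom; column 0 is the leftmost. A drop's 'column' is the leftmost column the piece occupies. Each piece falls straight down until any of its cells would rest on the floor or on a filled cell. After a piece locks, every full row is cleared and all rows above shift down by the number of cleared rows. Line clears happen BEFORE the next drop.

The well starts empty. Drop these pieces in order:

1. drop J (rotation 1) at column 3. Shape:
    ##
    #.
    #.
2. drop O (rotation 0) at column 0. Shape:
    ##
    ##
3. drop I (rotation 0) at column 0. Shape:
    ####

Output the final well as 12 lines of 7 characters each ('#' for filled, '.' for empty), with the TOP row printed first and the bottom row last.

Drop 1: J rot1 at col 3 lands with bottom-row=0; cleared 0 line(s) (total 0); column heights now [0 0 0 3 3 0 0], max=3
Drop 2: O rot0 at col 0 lands with bottom-row=0; cleared 0 line(s) (total 0); column heights now [2 2 0 3 3 0 0], max=3
Drop 3: I rot0 at col 0 lands with bottom-row=3; cleared 0 line(s) (total 0); column heights now [4 4 4 4 3 0 0], max=4

Answer: .......
.......
.......
.......
.......
.......
.......
.......
####...
...##..
##.#...
##.#...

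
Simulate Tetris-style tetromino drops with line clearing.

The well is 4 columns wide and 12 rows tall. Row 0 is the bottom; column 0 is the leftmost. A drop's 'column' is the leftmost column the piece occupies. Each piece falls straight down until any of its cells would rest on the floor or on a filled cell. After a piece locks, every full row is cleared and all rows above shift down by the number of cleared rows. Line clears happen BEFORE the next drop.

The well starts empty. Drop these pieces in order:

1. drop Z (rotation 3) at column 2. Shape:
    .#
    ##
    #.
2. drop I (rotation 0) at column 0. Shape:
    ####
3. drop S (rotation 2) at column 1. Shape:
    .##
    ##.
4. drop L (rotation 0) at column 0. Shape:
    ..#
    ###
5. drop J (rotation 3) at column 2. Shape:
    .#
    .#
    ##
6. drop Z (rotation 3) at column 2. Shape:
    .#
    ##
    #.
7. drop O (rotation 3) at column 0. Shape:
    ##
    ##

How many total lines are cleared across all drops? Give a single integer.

Answer: 2

Derivation:
Drop 1: Z rot3 at col 2 lands with bottom-row=0; cleared 0 line(s) (total 0); column heights now [0 0 2 3], max=3
Drop 2: I rot0 at col 0 lands with bottom-row=3; cleared 1 line(s) (total 1); column heights now [0 0 2 3], max=3
Drop 3: S rot2 at col 1 lands with bottom-row=2; cleared 0 line(s) (total 1); column heights now [0 3 4 4], max=4
Drop 4: L rot0 at col 0 lands with bottom-row=4; cleared 0 line(s) (total 1); column heights now [5 5 6 4], max=6
Drop 5: J rot3 at col 2 lands with bottom-row=6; cleared 0 line(s) (total 1); column heights now [5 5 7 9], max=9
Drop 6: Z rot3 at col 2 lands with bottom-row=8; cleared 0 line(s) (total 1); column heights now [5 5 10 11], max=11
Drop 7: O rot3 at col 0 lands with bottom-row=5; cleared 1 line(s) (total 2); column heights now [6 6 9 10], max=10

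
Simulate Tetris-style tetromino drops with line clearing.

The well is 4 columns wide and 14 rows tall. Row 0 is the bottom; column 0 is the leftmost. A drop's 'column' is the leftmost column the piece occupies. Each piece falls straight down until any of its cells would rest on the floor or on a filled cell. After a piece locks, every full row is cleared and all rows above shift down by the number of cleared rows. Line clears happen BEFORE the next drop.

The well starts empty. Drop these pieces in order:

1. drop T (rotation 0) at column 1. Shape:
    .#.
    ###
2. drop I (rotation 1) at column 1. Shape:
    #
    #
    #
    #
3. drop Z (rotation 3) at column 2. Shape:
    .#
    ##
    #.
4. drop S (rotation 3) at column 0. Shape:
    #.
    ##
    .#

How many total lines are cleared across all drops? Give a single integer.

Answer: 0

Derivation:
Drop 1: T rot0 at col 1 lands with bottom-row=0; cleared 0 line(s) (total 0); column heights now [0 1 2 1], max=2
Drop 2: I rot1 at col 1 lands with bottom-row=1; cleared 0 line(s) (total 0); column heights now [0 5 2 1], max=5
Drop 3: Z rot3 at col 2 lands with bottom-row=2; cleared 0 line(s) (total 0); column heights now [0 5 4 5], max=5
Drop 4: S rot3 at col 0 lands with bottom-row=5; cleared 0 line(s) (total 0); column heights now [8 7 4 5], max=8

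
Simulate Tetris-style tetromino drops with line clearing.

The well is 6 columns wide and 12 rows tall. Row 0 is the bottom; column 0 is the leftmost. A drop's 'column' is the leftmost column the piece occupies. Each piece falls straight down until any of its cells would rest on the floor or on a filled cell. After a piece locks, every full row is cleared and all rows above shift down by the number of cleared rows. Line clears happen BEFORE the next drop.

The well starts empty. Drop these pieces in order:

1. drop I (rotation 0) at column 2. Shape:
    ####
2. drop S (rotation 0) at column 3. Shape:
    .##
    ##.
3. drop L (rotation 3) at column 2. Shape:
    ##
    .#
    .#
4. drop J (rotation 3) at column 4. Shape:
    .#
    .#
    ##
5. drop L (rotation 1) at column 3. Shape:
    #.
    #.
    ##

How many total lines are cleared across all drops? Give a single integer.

Drop 1: I rot0 at col 2 lands with bottom-row=0; cleared 0 line(s) (total 0); column heights now [0 0 1 1 1 1], max=1
Drop 2: S rot0 at col 3 lands with bottom-row=1; cleared 0 line(s) (total 0); column heights now [0 0 1 2 3 3], max=3
Drop 3: L rot3 at col 2 lands with bottom-row=2; cleared 0 line(s) (total 0); column heights now [0 0 5 5 3 3], max=5
Drop 4: J rot3 at col 4 lands with bottom-row=3; cleared 0 line(s) (total 0); column heights now [0 0 5 5 4 6], max=6
Drop 5: L rot1 at col 3 lands with bottom-row=5; cleared 0 line(s) (total 0); column heights now [0 0 5 8 6 6], max=8

Answer: 0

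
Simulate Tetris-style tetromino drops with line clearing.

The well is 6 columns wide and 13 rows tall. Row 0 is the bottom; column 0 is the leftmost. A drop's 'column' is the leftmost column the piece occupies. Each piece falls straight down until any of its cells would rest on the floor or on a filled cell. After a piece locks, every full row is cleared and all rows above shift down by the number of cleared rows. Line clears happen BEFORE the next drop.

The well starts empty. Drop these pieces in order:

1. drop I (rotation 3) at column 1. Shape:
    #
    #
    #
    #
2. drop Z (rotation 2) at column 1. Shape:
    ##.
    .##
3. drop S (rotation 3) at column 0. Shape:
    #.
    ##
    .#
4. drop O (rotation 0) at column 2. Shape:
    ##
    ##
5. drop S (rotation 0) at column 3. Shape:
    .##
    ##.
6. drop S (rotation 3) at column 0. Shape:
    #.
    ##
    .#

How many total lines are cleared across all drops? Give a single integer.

Drop 1: I rot3 at col 1 lands with bottom-row=0; cleared 0 line(s) (total 0); column heights now [0 4 0 0 0 0], max=4
Drop 2: Z rot2 at col 1 lands with bottom-row=3; cleared 0 line(s) (total 0); column heights now [0 5 5 4 0 0], max=5
Drop 3: S rot3 at col 0 lands with bottom-row=5; cleared 0 line(s) (total 0); column heights now [8 7 5 4 0 0], max=8
Drop 4: O rot0 at col 2 lands with bottom-row=5; cleared 0 line(s) (total 0); column heights now [8 7 7 7 0 0], max=8
Drop 5: S rot0 at col 3 lands with bottom-row=7; cleared 0 line(s) (total 0); column heights now [8 7 7 8 9 9], max=9
Drop 6: S rot3 at col 0 lands with bottom-row=7; cleared 0 line(s) (total 0); column heights now [10 9 7 8 9 9], max=10

Answer: 0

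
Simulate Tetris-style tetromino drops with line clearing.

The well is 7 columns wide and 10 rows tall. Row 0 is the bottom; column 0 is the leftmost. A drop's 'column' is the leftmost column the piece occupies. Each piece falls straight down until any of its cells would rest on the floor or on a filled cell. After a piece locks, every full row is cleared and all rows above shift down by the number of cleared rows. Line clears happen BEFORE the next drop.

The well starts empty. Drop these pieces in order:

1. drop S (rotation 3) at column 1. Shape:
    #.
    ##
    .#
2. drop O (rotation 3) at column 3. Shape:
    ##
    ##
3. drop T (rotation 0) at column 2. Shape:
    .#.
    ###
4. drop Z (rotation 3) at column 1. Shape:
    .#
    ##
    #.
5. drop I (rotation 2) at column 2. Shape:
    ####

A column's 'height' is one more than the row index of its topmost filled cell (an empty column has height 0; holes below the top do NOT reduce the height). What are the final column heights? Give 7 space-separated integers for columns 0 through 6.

Answer: 0 5 7 7 7 7 0

Derivation:
Drop 1: S rot3 at col 1 lands with bottom-row=0; cleared 0 line(s) (total 0); column heights now [0 3 2 0 0 0 0], max=3
Drop 2: O rot3 at col 3 lands with bottom-row=0; cleared 0 line(s) (total 0); column heights now [0 3 2 2 2 0 0], max=3
Drop 3: T rot0 at col 2 lands with bottom-row=2; cleared 0 line(s) (total 0); column heights now [0 3 3 4 3 0 0], max=4
Drop 4: Z rot3 at col 1 lands with bottom-row=3; cleared 0 line(s) (total 0); column heights now [0 5 6 4 3 0 0], max=6
Drop 5: I rot2 at col 2 lands with bottom-row=6; cleared 0 line(s) (total 0); column heights now [0 5 7 7 7 7 0], max=7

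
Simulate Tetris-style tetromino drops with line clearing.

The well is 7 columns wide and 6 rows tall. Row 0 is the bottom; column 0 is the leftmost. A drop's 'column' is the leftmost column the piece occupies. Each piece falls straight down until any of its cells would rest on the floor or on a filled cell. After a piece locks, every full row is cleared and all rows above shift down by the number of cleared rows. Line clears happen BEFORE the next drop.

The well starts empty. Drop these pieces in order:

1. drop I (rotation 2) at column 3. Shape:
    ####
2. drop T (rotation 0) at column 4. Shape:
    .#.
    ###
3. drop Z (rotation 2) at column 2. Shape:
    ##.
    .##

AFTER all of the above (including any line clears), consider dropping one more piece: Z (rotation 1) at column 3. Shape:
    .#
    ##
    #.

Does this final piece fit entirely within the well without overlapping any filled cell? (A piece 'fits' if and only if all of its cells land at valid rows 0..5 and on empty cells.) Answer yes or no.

Answer: no

Derivation:
Drop 1: I rot2 at col 3 lands with bottom-row=0; cleared 0 line(s) (total 0); column heights now [0 0 0 1 1 1 1], max=1
Drop 2: T rot0 at col 4 lands with bottom-row=1; cleared 0 line(s) (total 0); column heights now [0 0 0 1 2 3 2], max=3
Drop 3: Z rot2 at col 2 lands with bottom-row=2; cleared 0 line(s) (total 0); column heights now [0 0 4 4 3 3 2], max=4
Test piece Z rot1 at col 3 (width 2): heights before test = [0 0 4 4 3 3 2]; fits = False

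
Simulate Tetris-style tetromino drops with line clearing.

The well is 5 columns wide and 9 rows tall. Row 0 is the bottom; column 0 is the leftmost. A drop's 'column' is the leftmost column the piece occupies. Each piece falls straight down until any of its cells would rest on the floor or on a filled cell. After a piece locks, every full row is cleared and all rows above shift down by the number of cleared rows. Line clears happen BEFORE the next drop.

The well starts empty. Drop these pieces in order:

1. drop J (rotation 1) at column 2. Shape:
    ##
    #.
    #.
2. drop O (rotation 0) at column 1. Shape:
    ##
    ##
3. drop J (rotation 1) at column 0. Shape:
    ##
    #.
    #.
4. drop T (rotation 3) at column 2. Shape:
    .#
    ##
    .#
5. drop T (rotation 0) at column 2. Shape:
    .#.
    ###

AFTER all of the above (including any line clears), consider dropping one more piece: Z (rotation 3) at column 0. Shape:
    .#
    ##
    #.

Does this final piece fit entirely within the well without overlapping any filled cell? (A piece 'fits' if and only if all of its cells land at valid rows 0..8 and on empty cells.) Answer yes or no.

Drop 1: J rot1 at col 2 lands with bottom-row=0; cleared 0 line(s) (total 0); column heights now [0 0 3 3 0], max=3
Drop 2: O rot0 at col 1 lands with bottom-row=3; cleared 0 line(s) (total 0); column heights now [0 5 5 3 0], max=5
Drop 3: J rot1 at col 0 lands with bottom-row=3; cleared 0 line(s) (total 0); column heights now [6 6 5 3 0], max=6
Drop 4: T rot3 at col 2 lands with bottom-row=4; cleared 0 line(s) (total 0); column heights now [6 6 6 7 0], max=7
Drop 5: T rot0 at col 2 lands with bottom-row=7; cleared 0 line(s) (total 0); column heights now [6 6 8 9 8], max=9
Test piece Z rot3 at col 0 (width 2): heights before test = [6 6 8 9 8]; fits = True

Answer: yes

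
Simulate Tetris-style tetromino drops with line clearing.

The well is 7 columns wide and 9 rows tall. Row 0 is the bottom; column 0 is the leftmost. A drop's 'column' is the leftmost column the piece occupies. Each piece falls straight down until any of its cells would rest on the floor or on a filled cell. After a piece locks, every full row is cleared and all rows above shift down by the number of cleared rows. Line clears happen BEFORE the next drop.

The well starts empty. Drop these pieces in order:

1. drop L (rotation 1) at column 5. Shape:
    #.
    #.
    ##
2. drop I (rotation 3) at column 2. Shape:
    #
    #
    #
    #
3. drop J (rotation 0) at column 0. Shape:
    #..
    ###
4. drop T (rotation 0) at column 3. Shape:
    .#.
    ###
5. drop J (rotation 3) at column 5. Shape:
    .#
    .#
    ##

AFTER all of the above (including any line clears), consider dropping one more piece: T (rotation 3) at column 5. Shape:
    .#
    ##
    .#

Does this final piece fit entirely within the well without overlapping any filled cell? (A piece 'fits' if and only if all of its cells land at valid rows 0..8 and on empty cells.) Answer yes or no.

Drop 1: L rot1 at col 5 lands with bottom-row=0; cleared 0 line(s) (total 0); column heights now [0 0 0 0 0 3 1], max=3
Drop 2: I rot3 at col 2 lands with bottom-row=0; cleared 0 line(s) (total 0); column heights now [0 0 4 0 0 3 1], max=4
Drop 3: J rot0 at col 0 lands with bottom-row=4; cleared 0 line(s) (total 0); column heights now [6 5 5 0 0 3 1], max=6
Drop 4: T rot0 at col 3 lands with bottom-row=3; cleared 0 line(s) (total 0); column heights now [6 5 5 4 5 4 1], max=6
Drop 5: J rot3 at col 5 lands with bottom-row=4; cleared 0 line(s) (total 0); column heights now [6 5 5 4 5 5 7], max=7
Test piece T rot3 at col 5 (width 2): heights before test = [6 5 5 4 5 5 7]; fits = False

Answer: no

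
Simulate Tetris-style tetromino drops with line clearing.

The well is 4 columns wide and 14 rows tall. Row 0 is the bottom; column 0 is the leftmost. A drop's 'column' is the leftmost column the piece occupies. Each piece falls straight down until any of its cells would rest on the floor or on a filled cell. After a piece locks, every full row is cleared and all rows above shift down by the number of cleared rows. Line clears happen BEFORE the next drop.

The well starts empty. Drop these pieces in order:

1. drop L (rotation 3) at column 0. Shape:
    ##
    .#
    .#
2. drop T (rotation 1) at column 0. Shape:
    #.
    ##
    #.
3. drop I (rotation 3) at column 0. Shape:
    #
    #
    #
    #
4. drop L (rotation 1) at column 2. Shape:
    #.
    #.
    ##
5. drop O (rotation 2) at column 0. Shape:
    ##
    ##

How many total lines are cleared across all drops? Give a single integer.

Answer: 0

Derivation:
Drop 1: L rot3 at col 0 lands with bottom-row=0; cleared 0 line(s) (total 0); column heights now [3 3 0 0], max=3
Drop 2: T rot1 at col 0 lands with bottom-row=3; cleared 0 line(s) (total 0); column heights now [6 5 0 0], max=6
Drop 3: I rot3 at col 0 lands with bottom-row=6; cleared 0 line(s) (total 0); column heights now [10 5 0 0], max=10
Drop 4: L rot1 at col 2 lands with bottom-row=0; cleared 0 line(s) (total 0); column heights now [10 5 3 1], max=10
Drop 5: O rot2 at col 0 lands with bottom-row=10; cleared 0 line(s) (total 0); column heights now [12 12 3 1], max=12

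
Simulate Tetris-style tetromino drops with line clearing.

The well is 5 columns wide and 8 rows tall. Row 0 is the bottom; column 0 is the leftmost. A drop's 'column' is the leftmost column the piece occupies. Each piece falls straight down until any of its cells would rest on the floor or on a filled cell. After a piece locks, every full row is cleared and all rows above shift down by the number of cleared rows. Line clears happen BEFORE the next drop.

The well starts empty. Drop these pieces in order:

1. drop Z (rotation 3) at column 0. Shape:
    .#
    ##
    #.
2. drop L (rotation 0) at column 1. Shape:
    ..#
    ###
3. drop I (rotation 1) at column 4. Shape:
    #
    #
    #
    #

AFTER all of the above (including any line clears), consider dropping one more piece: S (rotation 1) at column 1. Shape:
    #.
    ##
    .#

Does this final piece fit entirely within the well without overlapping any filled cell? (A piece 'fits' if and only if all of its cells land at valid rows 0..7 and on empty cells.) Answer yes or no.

Answer: yes

Derivation:
Drop 1: Z rot3 at col 0 lands with bottom-row=0; cleared 0 line(s) (total 0); column heights now [2 3 0 0 0], max=3
Drop 2: L rot0 at col 1 lands with bottom-row=3; cleared 0 line(s) (total 0); column heights now [2 4 4 5 0], max=5
Drop 3: I rot1 at col 4 lands with bottom-row=0; cleared 0 line(s) (total 0); column heights now [2 4 4 5 4], max=5
Test piece S rot1 at col 1 (width 2): heights before test = [2 4 4 5 4]; fits = True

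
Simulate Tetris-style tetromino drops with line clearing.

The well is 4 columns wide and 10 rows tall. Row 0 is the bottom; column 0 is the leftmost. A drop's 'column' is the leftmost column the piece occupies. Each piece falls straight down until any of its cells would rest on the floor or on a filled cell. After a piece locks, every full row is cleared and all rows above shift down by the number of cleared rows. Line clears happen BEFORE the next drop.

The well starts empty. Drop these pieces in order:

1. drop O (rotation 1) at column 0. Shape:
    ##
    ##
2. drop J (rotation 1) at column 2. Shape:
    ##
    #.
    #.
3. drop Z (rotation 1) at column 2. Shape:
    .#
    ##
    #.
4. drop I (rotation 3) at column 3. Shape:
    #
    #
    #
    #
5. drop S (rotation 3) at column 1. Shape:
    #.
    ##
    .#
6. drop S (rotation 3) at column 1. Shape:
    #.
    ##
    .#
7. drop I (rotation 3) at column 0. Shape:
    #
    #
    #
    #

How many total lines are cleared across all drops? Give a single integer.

Drop 1: O rot1 at col 0 lands with bottom-row=0; cleared 0 line(s) (total 0); column heights now [2 2 0 0], max=2
Drop 2: J rot1 at col 2 lands with bottom-row=0; cleared 0 line(s) (total 0); column heights now [2 2 3 3], max=3
Drop 3: Z rot1 at col 2 lands with bottom-row=3; cleared 0 line(s) (total 0); column heights now [2 2 5 6], max=6
Drop 4: I rot3 at col 3 lands with bottom-row=6; cleared 0 line(s) (total 0); column heights now [2 2 5 10], max=10
Drop 5: S rot3 at col 1 lands with bottom-row=5; cleared 0 line(s) (total 0); column heights now [2 8 7 10], max=10
Drop 6: S rot3 at col 1 lands with bottom-row=7; cleared 0 line(s) (total 0); column heights now [2 10 9 10], max=10
Drop 7: I rot3 at col 0 lands with bottom-row=2; cleared 0 line(s) (total 0); column heights now [6 10 9 10], max=10

Answer: 0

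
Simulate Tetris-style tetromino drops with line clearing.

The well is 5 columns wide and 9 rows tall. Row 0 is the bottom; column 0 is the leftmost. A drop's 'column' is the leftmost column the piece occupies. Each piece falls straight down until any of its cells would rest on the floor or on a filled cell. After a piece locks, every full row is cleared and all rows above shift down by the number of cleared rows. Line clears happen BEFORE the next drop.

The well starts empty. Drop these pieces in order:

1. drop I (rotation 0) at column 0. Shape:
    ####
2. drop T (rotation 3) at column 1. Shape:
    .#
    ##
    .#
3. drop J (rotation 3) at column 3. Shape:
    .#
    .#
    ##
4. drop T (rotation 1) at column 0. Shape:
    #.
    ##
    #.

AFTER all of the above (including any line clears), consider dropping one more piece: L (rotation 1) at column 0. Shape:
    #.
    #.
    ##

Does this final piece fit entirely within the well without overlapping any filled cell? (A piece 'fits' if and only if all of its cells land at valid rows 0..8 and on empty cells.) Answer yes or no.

Drop 1: I rot0 at col 0 lands with bottom-row=0; cleared 0 line(s) (total 0); column heights now [1 1 1 1 0], max=1
Drop 2: T rot3 at col 1 lands with bottom-row=1; cleared 0 line(s) (total 0); column heights now [1 3 4 1 0], max=4
Drop 3: J rot3 at col 3 lands with bottom-row=1; cleared 0 line(s) (total 0); column heights now [1 3 4 2 4], max=4
Drop 4: T rot1 at col 0 lands with bottom-row=2; cleared 0 line(s) (total 0); column heights now [5 4 4 2 4], max=5
Test piece L rot1 at col 0 (width 2): heights before test = [5 4 4 2 4]; fits = True

Answer: yes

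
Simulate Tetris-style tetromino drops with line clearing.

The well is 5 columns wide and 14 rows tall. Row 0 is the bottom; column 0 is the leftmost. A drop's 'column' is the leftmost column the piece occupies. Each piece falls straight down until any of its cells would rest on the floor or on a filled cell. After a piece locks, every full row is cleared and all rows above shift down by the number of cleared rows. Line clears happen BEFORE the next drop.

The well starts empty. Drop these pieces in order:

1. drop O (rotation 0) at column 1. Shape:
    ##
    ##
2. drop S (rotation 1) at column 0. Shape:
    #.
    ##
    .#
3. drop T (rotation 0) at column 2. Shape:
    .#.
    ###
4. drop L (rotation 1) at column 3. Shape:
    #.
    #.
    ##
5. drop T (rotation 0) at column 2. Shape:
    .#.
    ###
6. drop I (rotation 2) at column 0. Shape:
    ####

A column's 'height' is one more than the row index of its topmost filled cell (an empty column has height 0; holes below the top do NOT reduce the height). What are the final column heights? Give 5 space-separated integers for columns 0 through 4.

Answer: 10 10 10 10 8

Derivation:
Drop 1: O rot0 at col 1 lands with bottom-row=0; cleared 0 line(s) (total 0); column heights now [0 2 2 0 0], max=2
Drop 2: S rot1 at col 0 lands with bottom-row=2; cleared 0 line(s) (total 0); column heights now [5 4 2 0 0], max=5
Drop 3: T rot0 at col 2 lands with bottom-row=2; cleared 0 line(s) (total 0); column heights now [5 4 3 4 3], max=5
Drop 4: L rot1 at col 3 lands with bottom-row=4; cleared 0 line(s) (total 0); column heights now [5 4 3 7 5], max=7
Drop 5: T rot0 at col 2 lands with bottom-row=7; cleared 0 line(s) (total 0); column heights now [5 4 8 9 8], max=9
Drop 6: I rot2 at col 0 lands with bottom-row=9; cleared 0 line(s) (total 0); column heights now [10 10 10 10 8], max=10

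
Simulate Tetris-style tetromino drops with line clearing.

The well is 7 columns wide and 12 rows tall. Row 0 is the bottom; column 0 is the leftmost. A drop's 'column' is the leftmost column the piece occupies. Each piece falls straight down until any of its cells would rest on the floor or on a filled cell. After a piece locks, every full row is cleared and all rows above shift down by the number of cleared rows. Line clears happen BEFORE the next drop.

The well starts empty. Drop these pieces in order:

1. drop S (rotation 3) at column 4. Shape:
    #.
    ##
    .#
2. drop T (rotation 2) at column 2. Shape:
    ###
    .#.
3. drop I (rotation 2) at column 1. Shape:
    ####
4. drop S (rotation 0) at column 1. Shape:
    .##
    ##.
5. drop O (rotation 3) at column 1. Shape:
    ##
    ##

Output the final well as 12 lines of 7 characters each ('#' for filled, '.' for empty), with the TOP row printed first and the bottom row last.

Answer: .......
.......
.......
.##....
.##....
..##...
.##....
.####..
..###..
...##..
....##.
.....#.

Derivation:
Drop 1: S rot3 at col 4 lands with bottom-row=0; cleared 0 line(s) (total 0); column heights now [0 0 0 0 3 2 0], max=3
Drop 2: T rot2 at col 2 lands with bottom-row=2; cleared 0 line(s) (total 0); column heights now [0 0 4 4 4 2 0], max=4
Drop 3: I rot2 at col 1 lands with bottom-row=4; cleared 0 line(s) (total 0); column heights now [0 5 5 5 5 2 0], max=5
Drop 4: S rot0 at col 1 lands with bottom-row=5; cleared 0 line(s) (total 0); column heights now [0 6 7 7 5 2 0], max=7
Drop 5: O rot3 at col 1 lands with bottom-row=7; cleared 0 line(s) (total 0); column heights now [0 9 9 7 5 2 0], max=9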